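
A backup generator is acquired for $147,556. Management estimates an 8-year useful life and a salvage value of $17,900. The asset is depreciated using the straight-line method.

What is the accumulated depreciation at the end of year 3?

$48,621

Depreciable base = $147,556 − $17,900 = $129,656.
Annual expense = $129,656 / 8 = $16,207.
End of year 1: book value $131,349.
End of year 2: book value $115,142.
End of year 3: book value $98,935.
Accumulated through year 3 = $147,556 − $98,935 = $48,621.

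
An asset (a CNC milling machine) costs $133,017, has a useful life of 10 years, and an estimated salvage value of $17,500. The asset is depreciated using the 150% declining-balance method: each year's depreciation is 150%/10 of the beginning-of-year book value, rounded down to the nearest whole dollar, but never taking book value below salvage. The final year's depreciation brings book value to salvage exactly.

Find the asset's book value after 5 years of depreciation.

$59,023

Depreciable base = $133,017 − $17,500 = $115,517.
Year 1: ⌊$133,017 × 150%/10⌋ = $19,952. Book value $113,065.
Year 2: ⌊$113,065 × 150%/10⌋ = $16,959. Book value $96,106.
Year 3: ⌊$96,106 × 150%/10⌋ = $14,415. Book value $81,691.
Year 4: ⌊$81,691 × 150%/10⌋ = $12,253. Book value $69,438.
Year 5: ⌊$69,438 × 150%/10⌋ = $10,415. Book value $59,023.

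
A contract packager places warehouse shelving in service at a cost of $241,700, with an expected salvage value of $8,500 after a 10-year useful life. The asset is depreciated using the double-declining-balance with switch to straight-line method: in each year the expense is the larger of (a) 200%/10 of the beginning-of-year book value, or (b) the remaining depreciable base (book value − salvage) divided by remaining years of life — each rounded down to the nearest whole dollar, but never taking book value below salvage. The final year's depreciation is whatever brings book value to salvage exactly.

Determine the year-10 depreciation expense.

Depreciable base = $241,700 − $8,500 = $233,200.
Year 1: DB = ⌊$241,700 × 200%/10⌋ = $48,340; SL = ⌊$233,200/10⌋ = $23,320 → take DB $48,340. Book value $193,360.
Year 2: DB = ⌊$193,360 × 200%/10⌋ = $38,672; SL = ⌊$184,860/9⌋ = $20,540 → take DB $38,672. Book value $154,688.
Year 3: DB = ⌊$154,688 × 200%/10⌋ = $30,937; SL = ⌊$146,188/8⌋ = $18,273 → take DB $30,937. Book value $123,751.
Year 4: DB = ⌊$123,751 × 200%/10⌋ = $24,750; SL = ⌊$115,251/7⌋ = $16,464 → take DB $24,750. Book value $99,001.
Year 5: DB = ⌊$99,001 × 200%/10⌋ = $19,800; SL = ⌊$90,501/6⌋ = $15,083 → take DB $19,800. Book value $79,201.
Year 6: DB = ⌊$79,201 × 200%/10⌋ = $15,840; SL = ⌊$70,701/5⌋ = $14,140 → take DB $15,840. Book value $63,361.
Year 7: DB = ⌊$63,361 × 200%/10⌋ = $12,672; SL = ⌊$54,861/4⌋ = $13,715 → take SL $13,715. Book value $49,646.
Year 8: DB = ⌊$49,646 × 200%/10⌋ = $9,929; SL = ⌊$41,146/3⌋ = $13,715 → take SL $13,715. Book value $35,931.
Year 9: DB = ⌊$35,931 × 200%/10⌋ = $7,186; SL = ⌊$27,431/2⌋ = $13,715 → take SL $13,715. Book value $22,216.
Year 10 (final): $22,216 − $8,500 = $13,716. Book value $8,500.

$13,716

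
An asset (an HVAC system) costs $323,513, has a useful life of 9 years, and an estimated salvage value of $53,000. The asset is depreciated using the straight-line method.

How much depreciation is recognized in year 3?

Depreciable base = $323,513 − $53,000 = $270,513.
Annual expense = $270,513 / 9 = $30,057.

$30,057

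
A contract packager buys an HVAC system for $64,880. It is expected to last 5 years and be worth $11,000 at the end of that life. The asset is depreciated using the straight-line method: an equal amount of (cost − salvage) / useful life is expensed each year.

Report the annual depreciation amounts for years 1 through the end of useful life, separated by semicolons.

Depreciable base = $64,880 − $11,000 = $53,880.
Annual expense = $53,880 / 5 = $10,776.
End of year 1: book value $54,104.
End of year 2: book value $43,328.
End of year 3: book value $32,552.
End of year 4: book value $21,776.
End of year 5: book value $11,000.

$10,776; $10,776; $10,776; $10,776; $10,776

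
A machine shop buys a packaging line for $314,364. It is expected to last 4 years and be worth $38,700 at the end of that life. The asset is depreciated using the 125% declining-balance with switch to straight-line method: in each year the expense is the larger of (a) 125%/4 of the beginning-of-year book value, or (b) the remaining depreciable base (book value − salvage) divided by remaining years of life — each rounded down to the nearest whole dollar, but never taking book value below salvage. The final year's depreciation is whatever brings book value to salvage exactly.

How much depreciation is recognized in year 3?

$54,943

Depreciable base = $314,364 − $38,700 = $275,664.
Year 1: DB = ⌊$314,364 × 125%/4⌋ = $98,238; SL = ⌊$275,664/4⌋ = $68,916 → take DB $98,238. Book value $216,126.
Year 2: DB = ⌊$216,126 × 125%/4⌋ = $67,539; SL = ⌊$177,426/3⌋ = $59,142 → take DB $67,539. Book value $148,587.
Year 3: DB = ⌊$148,587 × 125%/4⌋ = $46,433; SL = ⌊$109,887/2⌋ = $54,943 → take SL $54,943. Book value $93,644.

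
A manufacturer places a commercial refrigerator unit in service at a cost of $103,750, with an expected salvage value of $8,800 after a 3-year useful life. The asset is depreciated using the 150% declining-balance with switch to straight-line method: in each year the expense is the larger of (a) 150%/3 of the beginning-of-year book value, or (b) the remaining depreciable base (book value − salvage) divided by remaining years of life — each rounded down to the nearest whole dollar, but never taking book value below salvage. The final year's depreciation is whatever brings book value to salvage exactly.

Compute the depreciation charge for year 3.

Depreciable base = $103,750 − $8,800 = $94,950.
Year 1: DB = ⌊$103,750 × 150%/3⌋ = $51,875; SL = ⌊$94,950/3⌋ = $31,650 → take DB $51,875. Book value $51,875.
Year 2: DB = ⌊$51,875 × 150%/3⌋ = $25,937; SL = ⌊$43,075/2⌋ = $21,537 → take DB $25,937. Book value $25,938.
Year 3 (final): $25,938 − $8,800 = $17,138. Book value $8,800.

$17,138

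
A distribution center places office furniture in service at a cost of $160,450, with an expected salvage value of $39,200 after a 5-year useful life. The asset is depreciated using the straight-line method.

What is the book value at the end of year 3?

Depreciable base = $160,450 − $39,200 = $121,250.
Annual expense = $121,250 / 5 = $24,250.
End of year 1: book value $136,200.
End of year 2: book value $111,950.
End of year 3: book value $87,700.

$87,700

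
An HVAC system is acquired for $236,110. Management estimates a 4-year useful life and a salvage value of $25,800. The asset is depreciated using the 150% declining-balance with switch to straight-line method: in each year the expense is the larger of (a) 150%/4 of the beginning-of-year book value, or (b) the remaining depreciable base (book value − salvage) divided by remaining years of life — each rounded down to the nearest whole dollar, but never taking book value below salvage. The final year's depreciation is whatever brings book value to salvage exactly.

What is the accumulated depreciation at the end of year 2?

Depreciable base = $236,110 − $25,800 = $210,310.
Year 1: DB = ⌊$236,110 × 150%/4⌋ = $88,541; SL = ⌊$210,310/4⌋ = $52,577 → take DB $88,541. Book value $147,569.
Year 2: DB = ⌊$147,569 × 150%/4⌋ = $55,338; SL = ⌊$121,769/3⌋ = $40,589 → take DB $55,338. Book value $92,231.
Accumulated through year 2 = $236,110 − $92,231 = $143,879.

$143,879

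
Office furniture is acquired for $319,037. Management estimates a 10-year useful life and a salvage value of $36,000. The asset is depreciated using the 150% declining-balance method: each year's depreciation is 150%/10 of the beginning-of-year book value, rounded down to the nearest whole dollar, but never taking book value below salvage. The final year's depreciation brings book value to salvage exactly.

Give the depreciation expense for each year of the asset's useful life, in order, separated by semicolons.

$47,855; $40,677; $34,575; $29,389; $24,981; $21,234; $18,048; $15,341; $13,040; $37,897

Depreciable base = $319,037 − $36,000 = $283,037.
Year 1: ⌊$319,037 × 150%/10⌋ = $47,855. Book value $271,182.
Year 2: ⌊$271,182 × 150%/10⌋ = $40,677. Book value $230,505.
Year 3: ⌊$230,505 × 150%/10⌋ = $34,575. Book value $195,930.
Year 4: ⌊$195,930 × 150%/10⌋ = $29,389. Book value $166,541.
Year 5: ⌊$166,541 × 150%/10⌋ = $24,981. Book value $141,560.
Year 6: ⌊$141,560 × 150%/10⌋ = $21,234. Book value $120,326.
Year 7: ⌊$120,326 × 150%/10⌋ = $18,048. Book value $102,278.
Year 8: ⌊$102,278 × 150%/10⌋ = $15,341. Book value $86,937.
Year 9: ⌊$86,937 × 150%/10⌋ = $13,040. Book value $73,897.
Year 10 (final): $73,897 − $36,000 = $37,897. Book value $36,000.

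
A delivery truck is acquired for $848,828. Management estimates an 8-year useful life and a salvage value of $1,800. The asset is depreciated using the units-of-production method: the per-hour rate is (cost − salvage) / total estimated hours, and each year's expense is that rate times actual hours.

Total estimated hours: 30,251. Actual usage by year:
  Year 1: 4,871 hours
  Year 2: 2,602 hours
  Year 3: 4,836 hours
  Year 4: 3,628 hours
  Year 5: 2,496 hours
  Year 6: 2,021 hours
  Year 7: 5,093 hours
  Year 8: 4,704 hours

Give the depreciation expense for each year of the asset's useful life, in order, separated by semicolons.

$136,388; $72,856; $135,408; $101,584; $69,888; $56,588; $142,604; $131,712

Depreciable base = $848,828 − $1,800 = $847,028.
Rate = $847,028 / 30,251 hours = $28 per hour.
Year 1: 4,871 × $28 = $136,388. Book value $712,440.
Year 2: 2,602 × $28 = $72,856. Book value $639,584.
Year 3: 4,836 × $28 = $135,408. Book value $504,176.
Year 4: 3,628 × $28 = $101,584. Book value $402,592.
Year 5: 2,496 × $28 = $69,888. Book value $332,704.
Year 6: 2,021 × $28 = $56,588. Book value $276,116.
Year 7: 5,093 × $28 = $142,604. Book value $133,512.
Year 8: 4,704 × $28 = $131,712. Book value $1,800.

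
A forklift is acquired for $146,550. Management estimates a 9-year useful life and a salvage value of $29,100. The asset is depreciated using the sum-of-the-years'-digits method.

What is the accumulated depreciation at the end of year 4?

Depreciable base = $146,550 − $29,100 = $117,450.
Sum of the years' digits = 9+8+7+6+5+4+3+2+1 = 45.
Year 1: $117,450 × 9/45 = $23,490. Book value $123,060.
Year 2: $117,450 × 8/45 = $20,880. Book value $102,180.
Year 3: $117,450 × 7/45 = $18,270. Book value $83,910.
Year 4: $117,450 × 6/45 = $15,660. Book value $68,250.
Accumulated through year 4 = $146,550 − $68,250 = $78,300.

$78,300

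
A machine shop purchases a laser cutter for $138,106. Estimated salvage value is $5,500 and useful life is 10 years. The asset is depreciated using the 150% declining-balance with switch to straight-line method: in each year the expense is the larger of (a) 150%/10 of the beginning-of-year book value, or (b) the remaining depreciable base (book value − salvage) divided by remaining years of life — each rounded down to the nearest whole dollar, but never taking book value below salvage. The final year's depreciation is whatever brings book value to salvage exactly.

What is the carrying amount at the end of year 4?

Depreciable base = $138,106 − $5,500 = $132,606.
Year 1: DB = ⌊$138,106 × 150%/10⌋ = $20,715; SL = ⌊$132,606/10⌋ = $13,260 → take DB $20,715. Book value $117,391.
Year 2: DB = ⌊$117,391 × 150%/10⌋ = $17,608; SL = ⌊$111,891/9⌋ = $12,432 → take DB $17,608. Book value $99,783.
Year 3: DB = ⌊$99,783 × 150%/10⌋ = $14,967; SL = ⌊$94,283/8⌋ = $11,785 → take DB $14,967. Book value $84,816.
Year 4: DB = ⌊$84,816 × 150%/10⌋ = $12,722; SL = ⌊$79,316/7⌋ = $11,330 → take DB $12,722. Book value $72,094.

$72,094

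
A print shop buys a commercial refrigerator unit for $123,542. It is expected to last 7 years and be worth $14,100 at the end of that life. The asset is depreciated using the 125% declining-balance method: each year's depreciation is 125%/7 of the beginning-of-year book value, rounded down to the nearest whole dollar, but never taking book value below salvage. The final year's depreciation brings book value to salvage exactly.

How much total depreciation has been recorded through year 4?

Depreciable base = $123,542 − $14,100 = $109,442.
Year 1: ⌊$123,542 × 125%/7⌋ = $22,061. Book value $101,481.
Year 2: ⌊$101,481 × 125%/7⌋ = $18,121. Book value $83,360.
Year 3: ⌊$83,360 × 125%/7⌋ = $14,885. Book value $68,475.
Year 4: ⌊$68,475 × 125%/7⌋ = $12,227. Book value $56,248.
Accumulated through year 4 = $123,542 − $56,248 = $67,294.

$67,294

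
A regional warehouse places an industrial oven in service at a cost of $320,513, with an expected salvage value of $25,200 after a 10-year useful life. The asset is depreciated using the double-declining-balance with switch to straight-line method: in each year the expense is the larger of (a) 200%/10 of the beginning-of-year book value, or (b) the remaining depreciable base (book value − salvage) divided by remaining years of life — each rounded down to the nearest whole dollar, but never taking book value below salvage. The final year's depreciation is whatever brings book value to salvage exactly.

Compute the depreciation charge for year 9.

$14,006

Depreciable base = $320,513 − $25,200 = $295,313.
Year 1: DB = ⌊$320,513 × 200%/10⌋ = $64,102; SL = ⌊$295,313/10⌋ = $29,531 → take DB $64,102. Book value $256,411.
Year 2: DB = ⌊$256,411 × 200%/10⌋ = $51,282; SL = ⌊$231,211/9⌋ = $25,690 → take DB $51,282. Book value $205,129.
Year 3: DB = ⌊$205,129 × 200%/10⌋ = $41,025; SL = ⌊$179,929/8⌋ = $22,491 → take DB $41,025. Book value $164,104.
Year 4: DB = ⌊$164,104 × 200%/10⌋ = $32,820; SL = ⌊$138,904/7⌋ = $19,843 → take DB $32,820. Book value $131,284.
Year 5: DB = ⌊$131,284 × 200%/10⌋ = $26,256; SL = ⌊$106,084/6⌋ = $17,680 → take DB $26,256. Book value $105,028.
Year 6: DB = ⌊$105,028 × 200%/10⌋ = $21,005; SL = ⌊$79,828/5⌋ = $15,965 → take DB $21,005. Book value $84,023.
Year 7: DB = ⌊$84,023 × 200%/10⌋ = $16,804; SL = ⌊$58,823/4⌋ = $14,705 → take DB $16,804. Book value $67,219.
Year 8: DB = ⌊$67,219 × 200%/10⌋ = $13,443; SL = ⌊$42,019/3⌋ = $14,006 → take SL $14,006. Book value $53,213.
Year 9: DB = ⌊$53,213 × 200%/10⌋ = $10,642; SL = ⌊$28,013/2⌋ = $14,006 → take SL $14,006. Book value $39,207.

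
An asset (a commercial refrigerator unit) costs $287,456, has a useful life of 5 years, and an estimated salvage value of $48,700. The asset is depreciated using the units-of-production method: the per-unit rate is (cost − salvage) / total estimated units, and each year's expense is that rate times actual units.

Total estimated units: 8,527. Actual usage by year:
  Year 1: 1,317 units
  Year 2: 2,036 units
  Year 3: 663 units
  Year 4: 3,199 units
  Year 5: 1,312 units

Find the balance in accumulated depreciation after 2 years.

$93,884

Depreciable base = $287,456 − $48,700 = $238,756.
Rate = $238,756 / 8,527 units = $28 per unit.
Year 1: 1,317 × $28 = $36,876. Book value $250,580.
Year 2: 2,036 × $28 = $57,008. Book value $193,572.
Accumulated through year 2 = $287,456 − $193,572 = $93,884.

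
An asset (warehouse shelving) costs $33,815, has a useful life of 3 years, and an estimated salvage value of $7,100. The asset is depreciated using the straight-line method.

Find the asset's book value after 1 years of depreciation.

$24,910

Depreciable base = $33,815 − $7,100 = $26,715.
Annual expense = $26,715 / 3 = $8,905.
End of year 1: book value $24,910.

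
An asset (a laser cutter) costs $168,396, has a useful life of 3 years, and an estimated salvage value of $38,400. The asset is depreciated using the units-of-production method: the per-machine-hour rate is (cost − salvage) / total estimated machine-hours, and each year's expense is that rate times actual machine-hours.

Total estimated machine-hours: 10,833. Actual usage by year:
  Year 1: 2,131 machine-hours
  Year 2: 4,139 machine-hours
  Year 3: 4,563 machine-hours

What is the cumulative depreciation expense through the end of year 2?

$75,240

Depreciable base = $168,396 − $38,400 = $129,996.
Rate = $129,996 / 10,833 machine-hours = $12 per machine-hour.
Year 1: 2,131 × $12 = $25,572. Book value $142,824.
Year 2: 4,139 × $12 = $49,668. Book value $93,156.
Accumulated through year 2 = $168,396 − $93,156 = $75,240.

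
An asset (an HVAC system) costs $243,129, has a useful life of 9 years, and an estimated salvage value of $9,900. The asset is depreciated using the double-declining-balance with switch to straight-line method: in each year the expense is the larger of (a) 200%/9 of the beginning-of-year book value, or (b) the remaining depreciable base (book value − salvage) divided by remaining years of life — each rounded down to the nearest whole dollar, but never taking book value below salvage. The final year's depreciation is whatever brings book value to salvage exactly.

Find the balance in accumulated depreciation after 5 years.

$173,927

Depreciable base = $243,129 − $9,900 = $233,229.
Year 1: DB = ⌊$243,129 × 200%/9⌋ = $54,028; SL = ⌊$233,229/9⌋ = $25,914 → take DB $54,028. Book value $189,101.
Year 2: DB = ⌊$189,101 × 200%/9⌋ = $42,022; SL = ⌊$179,201/8⌋ = $22,400 → take DB $42,022. Book value $147,079.
Year 3: DB = ⌊$147,079 × 200%/9⌋ = $32,684; SL = ⌊$137,179/7⌋ = $19,597 → take DB $32,684. Book value $114,395.
Year 4: DB = ⌊$114,395 × 200%/9⌋ = $25,421; SL = ⌊$104,495/6⌋ = $17,415 → take DB $25,421. Book value $88,974.
Year 5: DB = ⌊$88,974 × 200%/9⌋ = $19,772; SL = ⌊$79,074/5⌋ = $15,814 → take DB $19,772. Book value $69,202.
Accumulated through year 5 = $243,129 − $69,202 = $173,927.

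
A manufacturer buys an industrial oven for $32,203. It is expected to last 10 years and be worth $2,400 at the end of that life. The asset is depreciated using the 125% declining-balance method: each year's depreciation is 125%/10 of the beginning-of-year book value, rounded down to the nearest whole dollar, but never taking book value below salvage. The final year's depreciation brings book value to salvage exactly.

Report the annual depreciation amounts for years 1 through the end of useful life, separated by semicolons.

Depreciable base = $32,203 − $2,400 = $29,803.
Year 1: ⌊$32,203 × 125%/10⌋ = $4,025. Book value $28,178.
Year 2: ⌊$28,178 × 125%/10⌋ = $3,522. Book value $24,656.
Year 3: ⌊$24,656 × 125%/10⌋ = $3,082. Book value $21,574.
Year 4: ⌊$21,574 × 125%/10⌋ = $2,696. Book value $18,878.
Year 5: ⌊$18,878 × 125%/10⌋ = $2,359. Book value $16,519.
Year 6: ⌊$16,519 × 125%/10⌋ = $2,064. Book value $14,455.
Year 7: ⌊$14,455 × 125%/10⌋ = $1,806. Book value $12,649.
Year 8: ⌊$12,649 × 125%/10⌋ = $1,581. Book value $11,068.
Year 9: ⌊$11,068 × 125%/10⌋ = $1,383. Book value $9,685.
Year 10 (final): $9,685 − $2,400 = $7,285. Book value $2,400.

$4,025; $3,522; $3,082; $2,696; $2,359; $2,064; $1,806; $1,581; $1,383; $7,285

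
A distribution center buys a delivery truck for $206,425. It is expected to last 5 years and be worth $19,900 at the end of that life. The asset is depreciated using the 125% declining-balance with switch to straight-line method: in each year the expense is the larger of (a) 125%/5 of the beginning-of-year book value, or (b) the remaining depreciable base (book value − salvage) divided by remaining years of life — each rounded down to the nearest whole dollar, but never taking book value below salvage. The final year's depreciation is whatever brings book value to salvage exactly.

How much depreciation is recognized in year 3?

Depreciable base = $206,425 − $19,900 = $186,525.
Year 1: DB = ⌊$206,425 × 125%/5⌋ = $51,606; SL = ⌊$186,525/5⌋ = $37,305 → take DB $51,606. Book value $154,819.
Year 2: DB = ⌊$154,819 × 125%/5⌋ = $38,704; SL = ⌊$134,919/4⌋ = $33,729 → take DB $38,704. Book value $116,115.
Year 3: DB = ⌊$116,115 × 125%/5⌋ = $29,028; SL = ⌊$96,215/3⌋ = $32,071 → take SL $32,071. Book value $84,044.

$32,071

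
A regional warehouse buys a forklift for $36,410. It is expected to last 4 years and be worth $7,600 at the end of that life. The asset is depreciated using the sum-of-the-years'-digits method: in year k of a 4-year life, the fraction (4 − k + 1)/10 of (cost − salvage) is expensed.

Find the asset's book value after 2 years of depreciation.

$16,243

Depreciable base = $36,410 − $7,600 = $28,810.
Sum of the years' digits = 4+3+2+1 = 10.
Year 1: $28,810 × 4/10 = $11,524. Book value $24,886.
Year 2: $28,810 × 3/10 = $8,643. Book value $16,243.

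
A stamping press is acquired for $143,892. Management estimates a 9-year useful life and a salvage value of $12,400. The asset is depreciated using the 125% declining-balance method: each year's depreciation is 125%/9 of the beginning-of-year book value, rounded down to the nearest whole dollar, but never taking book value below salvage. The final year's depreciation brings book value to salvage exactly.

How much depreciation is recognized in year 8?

Depreciable base = $143,892 − $12,400 = $131,492.
Year 1: ⌊$143,892 × 125%/9⌋ = $19,985. Book value $123,907.
Year 2: ⌊$123,907 × 125%/9⌋ = $17,209. Book value $106,698.
Year 3: ⌊$106,698 × 125%/9⌋ = $14,819. Book value $91,879.
Year 4: ⌊$91,879 × 125%/9⌋ = $12,760. Book value $79,119.
Year 5: ⌊$79,119 × 125%/9⌋ = $10,988. Book value $68,131.
Year 6: ⌊$68,131 × 125%/9⌋ = $9,462. Book value $58,669.
Year 7: ⌊$58,669 × 125%/9⌋ = $8,148. Book value $50,521.
Year 8: ⌊$50,521 × 125%/9⌋ = $7,016. Book value $43,505.

$7,016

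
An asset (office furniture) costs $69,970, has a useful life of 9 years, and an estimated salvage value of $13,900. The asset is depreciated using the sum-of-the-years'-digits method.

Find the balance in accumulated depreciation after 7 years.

$52,332

Depreciable base = $69,970 − $13,900 = $56,070.
Sum of the years' digits = 9+8+7+6+5+4+3+2+1 = 45.
Year 1: $56,070 × 9/45 = $11,214. Book value $58,756.
Year 2: $56,070 × 8/45 = $9,968. Book value $48,788.
Year 3: $56,070 × 7/45 = $8,722. Book value $40,066.
Year 4: $56,070 × 6/45 = $7,476. Book value $32,590.
Year 5: $56,070 × 5/45 = $6,230. Book value $26,360.
Year 6: $56,070 × 4/45 = $4,984. Book value $21,376.
Year 7: $56,070 × 3/45 = $3,738. Book value $17,638.
Accumulated through year 7 = $69,970 − $17,638 = $52,332.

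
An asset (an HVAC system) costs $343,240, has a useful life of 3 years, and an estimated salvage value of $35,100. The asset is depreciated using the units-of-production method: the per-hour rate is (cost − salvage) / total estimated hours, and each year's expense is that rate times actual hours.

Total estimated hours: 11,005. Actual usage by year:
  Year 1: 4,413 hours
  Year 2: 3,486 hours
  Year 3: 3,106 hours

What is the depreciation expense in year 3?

$86,968

Depreciable base = $343,240 − $35,100 = $308,140.
Rate = $308,140 / 11,005 hours = $28 per hour.
Year 1: 4,413 × $28 = $123,564. Book value $219,676.
Year 2: 3,486 × $28 = $97,608. Book value $122,068.
Year 3: 3,106 × $28 = $86,968. Book value $35,100.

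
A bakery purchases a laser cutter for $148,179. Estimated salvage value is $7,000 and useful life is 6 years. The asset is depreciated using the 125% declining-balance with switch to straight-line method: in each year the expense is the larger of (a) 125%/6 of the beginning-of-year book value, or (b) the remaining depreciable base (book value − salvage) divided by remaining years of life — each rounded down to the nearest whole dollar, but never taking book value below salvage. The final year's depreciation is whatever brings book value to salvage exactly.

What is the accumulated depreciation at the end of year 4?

$98,243

Depreciable base = $148,179 − $7,000 = $141,179.
Year 1: DB = ⌊$148,179 × 125%/6⌋ = $30,870; SL = ⌊$141,179/6⌋ = $23,529 → take DB $30,870. Book value $117,309.
Year 2: DB = ⌊$117,309 × 125%/6⌋ = $24,439; SL = ⌊$110,309/5⌋ = $22,061 → take DB $24,439. Book value $92,870.
Year 3: DB = ⌊$92,870 × 125%/6⌋ = $19,347; SL = ⌊$85,870/4⌋ = $21,467 → take SL $21,467. Book value $71,403.
Year 4: DB = ⌊$71,403 × 125%/6⌋ = $14,875; SL = ⌊$64,403/3⌋ = $21,467 → take SL $21,467. Book value $49,936.
Accumulated through year 4 = $148,179 − $49,936 = $98,243.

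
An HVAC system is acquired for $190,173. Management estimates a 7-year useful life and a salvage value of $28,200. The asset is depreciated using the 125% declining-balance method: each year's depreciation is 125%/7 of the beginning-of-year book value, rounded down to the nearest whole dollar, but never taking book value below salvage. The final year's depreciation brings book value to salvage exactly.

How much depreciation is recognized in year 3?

Depreciable base = $190,173 − $28,200 = $161,973.
Year 1: ⌊$190,173 × 125%/7⌋ = $33,959. Book value $156,214.
Year 2: ⌊$156,214 × 125%/7⌋ = $27,895. Book value $128,319.
Year 3: ⌊$128,319 × 125%/7⌋ = $22,914. Book value $105,405.

$22,914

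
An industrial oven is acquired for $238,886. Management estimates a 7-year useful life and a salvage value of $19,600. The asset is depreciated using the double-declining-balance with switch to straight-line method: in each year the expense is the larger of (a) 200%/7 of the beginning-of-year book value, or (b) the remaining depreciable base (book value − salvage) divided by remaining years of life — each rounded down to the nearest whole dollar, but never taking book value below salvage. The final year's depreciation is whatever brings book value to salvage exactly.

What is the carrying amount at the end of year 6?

$31,728

Depreciable base = $238,886 − $19,600 = $219,286.
Year 1: DB = ⌊$238,886 × 200%/7⌋ = $68,253; SL = ⌊$219,286/7⌋ = $31,326 → take DB $68,253. Book value $170,633.
Year 2: DB = ⌊$170,633 × 200%/7⌋ = $48,752; SL = ⌊$151,033/6⌋ = $25,172 → take DB $48,752. Book value $121,881.
Year 3: DB = ⌊$121,881 × 200%/7⌋ = $34,823; SL = ⌊$102,281/5⌋ = $20,456 → take DB $34,823. Book value $87,058.
Year 4: DB = ⌊$87,058 × 200%/7⌋ = $24,873; SL = ⌊$67,458/4⌋ = $16,864 → take DB $24,873. Book value $62,185.
Year 5: DB = ⌊$62,185 × 200%/7⌋ = $17,767; SL = ⌊$42,585/3⌋ = $14,195 → take DB $17,767. Book value $44,418.
Year 6: DB = ⌊$44,418 × 200%/7⌋ = $12,690; SL = ⌊$24,818/2⌋ = $12,409 → take DB $12,690. Book value $31,728.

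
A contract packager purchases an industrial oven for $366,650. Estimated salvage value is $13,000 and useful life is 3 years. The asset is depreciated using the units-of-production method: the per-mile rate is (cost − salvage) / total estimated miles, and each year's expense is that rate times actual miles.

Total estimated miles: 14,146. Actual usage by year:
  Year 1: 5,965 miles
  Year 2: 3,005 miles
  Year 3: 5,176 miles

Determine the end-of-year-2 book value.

$142,400

Depreciable base = $366,650 − $13,000 = $353,650.
Rate = $353,650 / 14,146 miles = $25 per mile.
Year 1: 5,965 × $25 = $149,125. Book value $217,525.
Year 2: 3,005 × $25 = $75,125. Book value $142,400.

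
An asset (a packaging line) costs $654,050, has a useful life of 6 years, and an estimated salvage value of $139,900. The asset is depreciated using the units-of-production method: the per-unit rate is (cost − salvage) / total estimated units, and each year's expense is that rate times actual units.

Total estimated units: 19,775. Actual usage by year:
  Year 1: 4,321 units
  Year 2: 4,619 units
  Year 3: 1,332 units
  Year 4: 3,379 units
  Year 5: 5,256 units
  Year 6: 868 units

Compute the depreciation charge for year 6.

Depreciable base = $654,050 − $139,900 = $514,150.
Rate = $514,150 / 19,775 units = $26 per unit.
Year 1: 4,321 × $26 = $112,346. Book value $541,704.
Year 2: 4,619 × $26 = $120,094. Book value $421,610.
Year 3: 1,332 × $26 = $34,632. Book value $386,978.
Year 4: 3,379 × $26 = $87,854. Book value $299,124.
Year 5: 5,256 × $26 = $136,656. Book value $162,468.
Year 6: 868 × $26 = $22,568. Book value $139,900.

$22,568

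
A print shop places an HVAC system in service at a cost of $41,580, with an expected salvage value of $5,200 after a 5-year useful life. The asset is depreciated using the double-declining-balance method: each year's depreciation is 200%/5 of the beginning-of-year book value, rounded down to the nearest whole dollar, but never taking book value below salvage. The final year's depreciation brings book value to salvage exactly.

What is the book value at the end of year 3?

Depreciable base = $41,580 − $5,200 = $36,380.
Year 1: ⌊$41,580 × 200%/5⌋ = $16,632. Book value $24,948.
Year 2: ⌊$24,948 × 200%/5⌋ = $9,979. Book value $14,969.
Year 3: ⌊$14,969 × 200%/5⌋ = $5,987. Book value $8,982.

$8,982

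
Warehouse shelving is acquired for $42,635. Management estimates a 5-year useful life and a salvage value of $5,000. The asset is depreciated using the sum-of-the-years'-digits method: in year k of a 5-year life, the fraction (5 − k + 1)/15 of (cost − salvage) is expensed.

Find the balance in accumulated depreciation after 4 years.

$35,126

Depreciable base = $42,635 − $5,000 = $37,635.
Sum of the years' digits = 5+4+3+2+1 = 15.
Year 1: $37,635 × 5/15 = $12,545. Book value $30,090.
Year 2: $37,635 × 4/15 = $10,036. Book value $20,054.
Year 3: $37,635 × 3/15 = $7,527. Book value $12,527.
Year 4: $37,635 × 2/15 = $5,018. Book value $7,509.
Accumulated through year 4 = $42,635 − $7,509 = $35,126.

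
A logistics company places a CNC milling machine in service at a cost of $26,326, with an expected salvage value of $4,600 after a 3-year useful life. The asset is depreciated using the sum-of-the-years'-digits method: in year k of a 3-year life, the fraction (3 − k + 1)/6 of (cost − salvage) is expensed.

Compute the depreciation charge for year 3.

$3,621

Depreciable base = $26,326 − $4,600 = $21,726.
Sum of the years' digits = 3+2+1 = 6.
Year 1: $21,726 × 3/6 = $10,863. Book value $15,463.
Year 2: $21,726 × 2/6 = $7,242. Book value $8,221.
Year 3: $21,726 × 1/6 = $3,621. Book value $4,600.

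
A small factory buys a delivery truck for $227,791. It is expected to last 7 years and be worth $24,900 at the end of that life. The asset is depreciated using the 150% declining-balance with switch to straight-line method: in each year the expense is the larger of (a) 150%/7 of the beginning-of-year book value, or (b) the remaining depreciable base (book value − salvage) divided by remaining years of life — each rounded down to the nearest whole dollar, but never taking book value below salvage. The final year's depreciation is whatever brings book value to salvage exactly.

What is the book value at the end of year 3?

$110,493

Depreciable base = $227,791 − $24,900 = $202,891.
Year 1: DB = ⌊$227,791 × 150%/7⌋ = $48,812; SL = ⌊$202,891/7⌋ = $28,984 → take DB $48,812. Book value $178,979.
Year 2: DB = ⌊$178,979 × 150%/7⌋ = $38,352; SL = ⌊$154,079/6⌋ = $25,679 → take DB $38,352. Book value $140,627.
Year 3: DB = ⌊$140,627 × 150%/7⌋ = $30,134; SL = ⌊$115,727/5⌋ = $23,145 → take DB $30,134. Book value $110,493.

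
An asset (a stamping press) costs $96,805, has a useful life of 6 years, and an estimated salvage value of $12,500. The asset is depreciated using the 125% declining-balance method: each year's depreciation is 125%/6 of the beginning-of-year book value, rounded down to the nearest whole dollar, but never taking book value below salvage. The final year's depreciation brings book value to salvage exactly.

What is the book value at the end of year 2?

$60,672

Depreciable base = $96,805 − $12,500 = $84,305.
Year 1: ⌊$96,805 × 125%/6⌋ = $20,167. Book value $76,638.
Year 2: ⌊$76,638 × 125%/6⌋ = $15,966. Book value $60,672.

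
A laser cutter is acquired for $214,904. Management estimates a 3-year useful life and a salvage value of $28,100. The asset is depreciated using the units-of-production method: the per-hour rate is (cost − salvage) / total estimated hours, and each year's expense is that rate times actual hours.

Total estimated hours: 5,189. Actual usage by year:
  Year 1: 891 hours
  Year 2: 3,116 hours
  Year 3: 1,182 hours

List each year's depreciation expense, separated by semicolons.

Depreciable base = $214,904 − $28,100 = $186,804.
Rate = $186,804 / 5,189 hours = $36 per hour.
Year 1: 891 × $36 = $32,076. Book value $182,828.
Year 2: 3,116 × $36 = $112,176. Book value $70,652.
Year 3: 1,182 × $36 = $42,552. Book value $28,100.

$32,076; $112,176; $42,552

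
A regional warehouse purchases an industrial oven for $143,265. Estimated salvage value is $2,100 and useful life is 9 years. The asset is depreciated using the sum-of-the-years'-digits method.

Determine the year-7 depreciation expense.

Depreciable base = $143,265 − $2,100 = $141,165.
Sum of the years' digits = 9+8+7+6+5+4+3+2+1 = 45.
Year 1: $141,165 × 9/45 = $28,233. Book value $115,032.
Year 2: $141,165 × 8/45 = $25,096. Book value $89,936.
Year 3: $141,165 × 7/45 = $21,959. Book value $67,977.
Year 4: $141,165 × 6/45 = $18,822. Book value $49,155.
Year 5: $141,165 × 5/45 = $15,685. Book value $33,470.
Year 6: $141,165 × 4/45 = $12,548. Book value $20,922.
Year 7: $141,165 × 3/45 = $9,411. Book value $11,511.

$9,411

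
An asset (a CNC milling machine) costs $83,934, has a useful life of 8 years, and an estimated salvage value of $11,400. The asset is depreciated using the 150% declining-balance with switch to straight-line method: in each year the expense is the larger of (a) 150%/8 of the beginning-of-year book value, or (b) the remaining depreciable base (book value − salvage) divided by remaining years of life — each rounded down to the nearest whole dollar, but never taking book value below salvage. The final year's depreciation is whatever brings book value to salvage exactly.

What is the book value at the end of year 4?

Depreciable base = $83,934 − $11,400 = $72,534.
Year 1: DB = ⌊$83,934 × 150%/8⌋ = $15,737; SL = ⌊$72,534/8⌋ = $9,066 → take DB $15,737. Book value $68,197.
Year 2: DB = ⌊$68,197 × 150%/8⌋ = $12,786; SL = ⌊$56,797/7⌋ = $8,113 → take DB $12,786. Book value $55,411.
Year 3: DB = ⌊$55,411 × 150%/8⌋ = $10,389; SL = ⌊$44,011/6⌋ = $7,335 → take DB $10,389. Book value $45,022.
Year 4: DB = ⌊$45,022 × 150%/8⌋ = $8,441; SL = ⌊$33,622/5⌋ = $6,724 → take DB $8,441. Book value $36,581.

$36,581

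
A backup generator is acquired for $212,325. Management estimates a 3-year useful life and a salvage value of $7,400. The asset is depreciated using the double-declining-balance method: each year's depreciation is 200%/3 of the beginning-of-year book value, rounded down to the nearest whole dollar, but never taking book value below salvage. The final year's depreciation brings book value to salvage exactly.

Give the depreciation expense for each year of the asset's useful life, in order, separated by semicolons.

Depreciable base = $212,325 − $7,400 = $204,925.
Year 1: ⌊$212,325 × 200%/3⌋ = $141,550. Book value $70,775.
Year 2: ⌊$70,775 × 200%/3⌋ = $47,183. Book value $23,592.
Year 3 (final): $23,592 − $7,400 = $16,192. Book value $7,400.

$141,550; $47,183; $16,192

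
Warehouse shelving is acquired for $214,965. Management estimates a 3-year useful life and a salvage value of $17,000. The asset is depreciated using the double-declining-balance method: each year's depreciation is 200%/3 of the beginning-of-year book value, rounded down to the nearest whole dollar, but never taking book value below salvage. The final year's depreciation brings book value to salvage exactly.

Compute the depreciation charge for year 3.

$6,885

Depreciable base = $214,965 − $17,000 = $197,965.
Year 1: ⌊$214,965 × 200%/3⌋ = $143,310. Book value $71,655.
Year 2: ⌊$71,655 × 200%/3⌋ = $47,770. Book value $23,885.
Year 3 (final): $23,885 − $17,000 = $6,885. Book value $17,000.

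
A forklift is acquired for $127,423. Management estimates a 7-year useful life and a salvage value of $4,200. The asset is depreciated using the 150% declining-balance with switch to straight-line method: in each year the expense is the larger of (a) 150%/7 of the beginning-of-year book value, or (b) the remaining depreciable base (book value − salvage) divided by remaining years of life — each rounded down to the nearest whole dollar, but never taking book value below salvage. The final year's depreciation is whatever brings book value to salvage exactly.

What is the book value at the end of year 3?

$61,809

Depreciable base = $127,423 − $4,200 = $123,223.
Year 1: DB = ⌊$127,423 × 150%/7⌋ = $27,304; SL = ⌊$123,223/7⌋ = $17,603 → take DB $27,304. Book value $100,119.
Year 2: DB = ⌊$100,119 × 150%/7⌋ = $21,454; SL = ⌊$95,919/6⌋ = $15,986 → take DB $21,454. Book value $78,665.
Year 3: DB = ⌊$78,665 × 150%/7⌋ = $16,856; SL = ⌊$74,465/5⌋ = $14,893 → take DB $16,856. Book value $61,809.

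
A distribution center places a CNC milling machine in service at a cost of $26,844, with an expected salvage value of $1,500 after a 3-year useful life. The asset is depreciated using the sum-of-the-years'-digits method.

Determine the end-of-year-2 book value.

Depreciable base = $26,844 − $1,500 = $25,344.
Sum of the years' digits = 3+2+1 = 6.
Year 1: $25,344 × 3/6 = $12,672. Book value $14,172.
Year 2: $25,344 × 2/6 = $8,448. Book value $5,724.

$5,724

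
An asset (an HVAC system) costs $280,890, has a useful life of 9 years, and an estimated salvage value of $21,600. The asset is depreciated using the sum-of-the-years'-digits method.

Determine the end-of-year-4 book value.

Depreciable base = $280,890 − $21,600 = $259,290.
Sum of the years' digits = 9+8+7+6+5+4+3+2+1 = 45.
Year 1: $259,290 × 9/45 = $51,858. Book value $229,032.
Year 2: $259,290 × 8/45 = $46,096. Book value $182,936.
Year 3: $259,290 × 7/45 = $40,334. Book value $142,602.
Year 4: $259,290 × 6/45 = $34,572. Book value $108,030.

$108,030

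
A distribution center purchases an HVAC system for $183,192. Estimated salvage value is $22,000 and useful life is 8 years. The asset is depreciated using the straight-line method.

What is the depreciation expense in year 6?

Depreciable base = $183,192 − $22,000 = $161,192.
Annual expense = $161,192 / 8 = $20,149.

$20,149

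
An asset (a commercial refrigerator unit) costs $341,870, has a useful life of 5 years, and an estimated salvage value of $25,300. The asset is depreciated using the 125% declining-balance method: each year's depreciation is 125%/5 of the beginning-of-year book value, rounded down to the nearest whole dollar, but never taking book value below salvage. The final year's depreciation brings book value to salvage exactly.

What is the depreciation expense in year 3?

$48,075

Depreciable base = $341,870 − $25,300 = $316,570.
Year 1: ⌊$341,870 × 125%/5⌋ = $85,467. Book value $256,403.
Year 2: ⌊$256,403 × 125%/5⌋ = $64,100. Book value $192,303.
Year 3: ⌊$192,303 × 125%/5⌋ = $48,075. Book value $144,228.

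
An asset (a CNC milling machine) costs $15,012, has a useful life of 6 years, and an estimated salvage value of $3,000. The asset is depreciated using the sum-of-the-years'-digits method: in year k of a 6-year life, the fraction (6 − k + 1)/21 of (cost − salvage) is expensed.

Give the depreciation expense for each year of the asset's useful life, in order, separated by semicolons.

Depreciable base = $15,012 − $3,000 = $12,012.
Sum of the years' digits = 6+5+4+3+2+1 = 21.
Year 1: $12,012 × 6/21 = $3,432. Book value $11,580.
Year 2: $12,012 × 5/21 = $2,860. Book value $8,720.
Year 3: $12,012 × 4/21 = $2,288. Book value $6,432.
Year 4: $12,012 × 3/21 = $1,716. Book value $4,716.
Year 5: $12,012 × 2/21 = $1,144. Book value $3,572.
Year 6: $12,012 × 1/21 = $572. Book value $3,000.

$3,432; $2,860; $2,288; $1,716; $1,144; $572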